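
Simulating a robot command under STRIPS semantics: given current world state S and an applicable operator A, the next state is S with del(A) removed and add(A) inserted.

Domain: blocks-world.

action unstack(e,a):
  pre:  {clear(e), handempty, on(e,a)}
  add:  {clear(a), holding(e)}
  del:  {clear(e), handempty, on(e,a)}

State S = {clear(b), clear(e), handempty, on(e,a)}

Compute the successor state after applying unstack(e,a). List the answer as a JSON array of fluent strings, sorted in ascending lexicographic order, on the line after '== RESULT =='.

Compute (S \ del) ∪ add:
  pre ⊆ S: {clear(e), handempty, on(e,a)} ⊆ S  — applicable
  S \ del = {clear(b)}
  ∪ add   = {clear(a), clear(b), holding(e)}

== RESULT ==
["clear(a)", "clear(b)", "holding(e)"]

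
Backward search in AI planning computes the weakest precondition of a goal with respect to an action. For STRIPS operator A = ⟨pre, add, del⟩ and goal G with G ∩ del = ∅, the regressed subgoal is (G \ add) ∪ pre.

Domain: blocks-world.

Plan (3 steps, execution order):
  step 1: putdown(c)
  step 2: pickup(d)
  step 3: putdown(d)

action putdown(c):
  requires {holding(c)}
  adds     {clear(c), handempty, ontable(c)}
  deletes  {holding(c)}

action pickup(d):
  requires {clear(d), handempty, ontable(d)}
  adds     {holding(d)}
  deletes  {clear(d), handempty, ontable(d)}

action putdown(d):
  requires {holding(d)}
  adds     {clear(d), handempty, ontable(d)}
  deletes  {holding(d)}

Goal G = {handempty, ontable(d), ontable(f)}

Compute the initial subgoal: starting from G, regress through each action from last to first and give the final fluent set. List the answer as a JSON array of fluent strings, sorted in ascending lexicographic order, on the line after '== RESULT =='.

Regress step by step:
  through step 3 (putdown(d)): drop {handempty, ontable(d)}, keep {ontable(f)}, require {holding(d)}
    → {holding(d), ontable(f)}
  through step 2 (pickup(d)): drop {holding(d)}, keep {ontable(f)}, require {clear(d), handempty, ontable(d)}
    → {clear(d), handempty, ontable(d), ontable(f)}
  through step 1 (putdown(c)): drop {handempty}, keep {clear(d), ontable(d), ontable(f)}, require {holding(c)}
    → {clear(d), holding(c), ontable(d), ontable(f)}

== RESULT ==
["clear(d)", "holding(c)", "ontable(d)", "ontable(f)"]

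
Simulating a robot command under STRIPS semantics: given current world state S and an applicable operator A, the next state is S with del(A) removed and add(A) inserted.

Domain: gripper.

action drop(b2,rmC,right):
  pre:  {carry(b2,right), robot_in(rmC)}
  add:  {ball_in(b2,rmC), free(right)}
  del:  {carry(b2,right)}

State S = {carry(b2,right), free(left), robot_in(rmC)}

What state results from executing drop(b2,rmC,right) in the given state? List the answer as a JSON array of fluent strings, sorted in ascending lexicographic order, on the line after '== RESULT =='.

Progress:
  pre ⊆ S: {carry(b2,right), robot_in(rmC)} ⊆ S  — applicable
  S \ del = {free(left), robot_in(rmC)}
  ∪ add   = {ball_in(b2,rmC), free(left), free(right), robot_in(rmC)}

== RESULT ==
["ball_in(b2,rmC)", "free(left)", "free(right)", "robot_in(rmC)"]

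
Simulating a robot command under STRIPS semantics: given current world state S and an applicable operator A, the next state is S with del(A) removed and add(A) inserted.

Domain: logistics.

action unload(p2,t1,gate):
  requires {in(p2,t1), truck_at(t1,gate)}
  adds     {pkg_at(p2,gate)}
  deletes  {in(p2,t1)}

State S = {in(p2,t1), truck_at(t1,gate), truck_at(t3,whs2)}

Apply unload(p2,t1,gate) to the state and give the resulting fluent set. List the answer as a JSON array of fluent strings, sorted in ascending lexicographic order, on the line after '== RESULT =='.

Progress:
  pre ⊆ S: {in(p2,t1), truck_at(t1,gate)} ⊆ S  — applicable
  S \ del = {truck_at(t1,gate), truck_at(t3,whs2)}
  ∪ add   = {pkg_at(p2,gate), truck_at(t1,gate), truck_at(t3,whs2)}

== RESULT ==
["pkg_at(p2,gate)", "truck_at(t1,gate)", "truck_at(t3,whs2)"]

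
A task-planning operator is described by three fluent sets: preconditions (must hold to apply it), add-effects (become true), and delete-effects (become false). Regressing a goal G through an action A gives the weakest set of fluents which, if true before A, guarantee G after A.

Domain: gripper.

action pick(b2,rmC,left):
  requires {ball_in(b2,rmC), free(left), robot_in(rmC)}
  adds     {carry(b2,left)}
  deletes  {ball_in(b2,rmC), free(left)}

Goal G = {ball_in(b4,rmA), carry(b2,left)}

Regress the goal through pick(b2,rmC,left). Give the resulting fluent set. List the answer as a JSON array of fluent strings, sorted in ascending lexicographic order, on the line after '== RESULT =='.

Compute (G \ add) ∪ pre:
  G ∩ del = {}  (empty — regression defined)
  G \ add = {ball_in(b4,rmA), carry(b2,left)} \ {carry(b2,left)} = {ball_in(b4,rmA)}
  ∪ pre   = {ball_in(b4,rmA)} ∪ {ball_in(b2,rmC), free(left), robot_in(rmC)}
          = {ball_in(b2,rmC), ball_in(b4,rmA), free(left), robot_in(rmC)}

== RESULT ==
["ball_in(b2,rmC)", "ball_in(b4,rmA)", "free(left)", "robot_in(rmC)"]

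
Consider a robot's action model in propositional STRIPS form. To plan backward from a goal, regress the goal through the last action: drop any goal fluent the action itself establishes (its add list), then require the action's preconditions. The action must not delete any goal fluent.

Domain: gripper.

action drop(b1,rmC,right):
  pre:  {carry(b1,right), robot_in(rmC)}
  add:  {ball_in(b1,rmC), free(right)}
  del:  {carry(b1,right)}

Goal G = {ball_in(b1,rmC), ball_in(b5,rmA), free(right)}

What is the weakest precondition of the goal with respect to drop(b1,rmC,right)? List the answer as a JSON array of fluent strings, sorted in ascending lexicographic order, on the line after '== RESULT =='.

Regress:
  G ∩ del = {}  (empty — regression defined)
  G \ add = {ball_in(b1,rmC), ball_in(b5,rmA), free(right)} \ {ball_in(b1,rmC), free(right)} = {ball_in(b5,rmA)}
  ∪ pre   = {ball_in(b5,rmA)} ∪ {carry(b1,right), robot_in(rmC)}
          = {ball_in(b5,rmA), carry(b1,right), robot_in(rmC)}

== RESULT ==
["ball_in(b5,rmA)", "carry(b1,right)", "robot_in(rmC)"]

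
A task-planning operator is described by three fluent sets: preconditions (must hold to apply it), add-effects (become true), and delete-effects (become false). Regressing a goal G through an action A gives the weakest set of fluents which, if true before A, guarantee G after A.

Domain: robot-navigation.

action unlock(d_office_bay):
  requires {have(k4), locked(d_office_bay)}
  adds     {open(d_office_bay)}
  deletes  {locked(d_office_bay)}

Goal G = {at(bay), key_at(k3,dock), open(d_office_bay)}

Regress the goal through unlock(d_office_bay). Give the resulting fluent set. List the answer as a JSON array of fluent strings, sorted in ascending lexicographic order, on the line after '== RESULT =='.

Compute (G \ add) ∪ pre:
  G ∩ del = {}  (empty — regression defined)
  G \ add = {at(bay), key_at(k3,dock), open(d_office_bay)} \ {open(d_office_bay)} = {at(bay), key_at(k3,dock)}
  ∪ pre   = {at(bay), key_at(k3,dock)} ∪ {have(k4), locked(d_office_bay)}
          = {at(bay), have(k4), key_at(k3,dock), locked(d_office_bay)}

== RESULT ==
["at(bay)", "have(k4)", "key_at(k3,dock)", "locked(d_office_bay)"]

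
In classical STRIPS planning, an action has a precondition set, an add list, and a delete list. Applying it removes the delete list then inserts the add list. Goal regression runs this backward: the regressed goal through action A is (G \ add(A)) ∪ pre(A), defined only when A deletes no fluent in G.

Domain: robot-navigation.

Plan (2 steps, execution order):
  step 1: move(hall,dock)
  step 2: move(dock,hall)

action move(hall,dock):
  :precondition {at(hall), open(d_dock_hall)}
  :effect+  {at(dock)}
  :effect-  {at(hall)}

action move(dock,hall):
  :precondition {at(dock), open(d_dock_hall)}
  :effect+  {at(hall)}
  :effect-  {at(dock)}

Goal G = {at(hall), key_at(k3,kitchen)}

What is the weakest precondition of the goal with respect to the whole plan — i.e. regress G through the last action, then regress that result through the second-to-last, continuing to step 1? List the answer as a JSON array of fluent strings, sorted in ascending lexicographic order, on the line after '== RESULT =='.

Work backward from the goal:
  through step 2 (move(dock,hall)): drop {at(hall)}, keep {key_at(k3,kitchen)}, require {at(dock), open(d_dock_hall)}
    → {at(dock), key_at(k3,kitchen), open(d_dock_hall)}
  through step 1 (move(hall,dock)): drop {at(dock)}, keep {key_at(k3,kitchen), open(d_dock_hall)}, require {at(hall), open(d_dock_hall)}
    → {at(hall), key_at(k3,kitchen), open(d_dock_hall)}

== RESULT ==
["at(hall)", "key_at(k3,kitchen)", "open(d_dock_hall)"]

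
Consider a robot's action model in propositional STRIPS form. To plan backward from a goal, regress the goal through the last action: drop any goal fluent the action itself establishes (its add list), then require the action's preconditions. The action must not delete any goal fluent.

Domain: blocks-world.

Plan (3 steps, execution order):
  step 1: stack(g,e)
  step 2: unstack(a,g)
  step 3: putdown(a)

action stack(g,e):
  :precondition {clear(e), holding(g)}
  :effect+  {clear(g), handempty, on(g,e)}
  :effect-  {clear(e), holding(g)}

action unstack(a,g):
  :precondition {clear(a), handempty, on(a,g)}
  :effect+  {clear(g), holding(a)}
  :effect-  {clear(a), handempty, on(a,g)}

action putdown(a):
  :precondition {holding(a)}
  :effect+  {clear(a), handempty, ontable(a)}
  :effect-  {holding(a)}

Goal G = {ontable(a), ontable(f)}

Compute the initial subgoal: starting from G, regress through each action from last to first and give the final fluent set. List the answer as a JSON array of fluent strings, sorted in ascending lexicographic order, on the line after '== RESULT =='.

Regress step by step:
  through step 3 (putdown(a)): drop {ontable(a)}, keep {ontable(f)}, require {holding(a)}
    → {holding(a), ontable(f)}
  through step 2 (unstack(a,g)): drop {holding(a)}, keep {ontable(f)}, require {clear(a), handempty, on(a,g)}
    → {clear(a), handempty, on(a,g), ontable(f)}
  through step 1 (stack(g,e)): drop {handempty}, keep {clear(a), on(a,g), ontable(f)}, require {clear(e), holding(g)}
    → {clear(a), clear(e), holding(g), on(a,g), ontable(f)}

== RESULT ==
["clear(a)", "clear(e)", "holding(g)", "on(a,g)", "ontable(f)"]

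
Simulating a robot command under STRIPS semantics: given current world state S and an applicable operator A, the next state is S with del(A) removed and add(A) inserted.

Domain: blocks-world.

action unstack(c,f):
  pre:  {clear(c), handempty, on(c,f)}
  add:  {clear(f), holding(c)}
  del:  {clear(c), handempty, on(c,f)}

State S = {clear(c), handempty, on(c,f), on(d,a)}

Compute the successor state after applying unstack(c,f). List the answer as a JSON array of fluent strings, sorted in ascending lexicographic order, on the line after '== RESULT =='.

Progress:
  pre ⊆ S: {clear(c), handempty, on(c,f)} ⊆ S  — applicable
  S \ del = {on(d,a)}
  ∪ add   = {clear(f), holding(c), on(d,a)}

== RESULT ==
["clear(f)", "holding(c)", "on(d,a)"]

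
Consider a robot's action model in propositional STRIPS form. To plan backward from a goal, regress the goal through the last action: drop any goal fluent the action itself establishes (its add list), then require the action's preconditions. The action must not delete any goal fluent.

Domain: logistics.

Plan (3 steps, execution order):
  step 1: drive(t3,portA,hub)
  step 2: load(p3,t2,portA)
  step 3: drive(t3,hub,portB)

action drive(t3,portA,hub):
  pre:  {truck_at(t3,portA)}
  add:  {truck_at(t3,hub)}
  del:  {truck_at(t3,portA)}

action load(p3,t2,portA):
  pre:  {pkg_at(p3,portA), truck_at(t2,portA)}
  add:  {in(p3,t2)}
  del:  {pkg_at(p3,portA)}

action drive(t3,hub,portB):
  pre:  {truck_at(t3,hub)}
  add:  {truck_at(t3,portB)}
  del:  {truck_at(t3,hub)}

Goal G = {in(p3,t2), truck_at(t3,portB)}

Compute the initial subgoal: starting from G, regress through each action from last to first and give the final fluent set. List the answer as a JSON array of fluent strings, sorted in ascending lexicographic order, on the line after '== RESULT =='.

Work backward from the goal:
  through step 3 (drive(t3,hub,portB)): drop {truck_at(t3,portB)}, keep {in(p3,t2)}, require {truck_at(t3,hub)}
    → {in(p3,t2), truck_at(t3,hub)}
  through step 2 (load(p3,t2,portA)): drop {in(p3,t2)}, keep {truck_at(t3,hub)}, require {pkg_at(p3,portA), truck_at(t2,portA)}
    → {pkg_at(p3,portA), truck_at(t2,portA), truck_at(t3,hub)}
  through step 1 (drive(t3,portA,hub)): drop {truck_at(t3,hub)}, keep {pkg_at(p3,portA), truck_at(t2,portA)}, require {truck_at(t3,portA)}
    → {pkg_at(p3,portA), truck_at(t2,portA), truck_at(t3,portA)}

== RESULT ==
["pkg_at(p3,portA)", "truck_at(t2,portA)", "truck_at(t3,portA)"]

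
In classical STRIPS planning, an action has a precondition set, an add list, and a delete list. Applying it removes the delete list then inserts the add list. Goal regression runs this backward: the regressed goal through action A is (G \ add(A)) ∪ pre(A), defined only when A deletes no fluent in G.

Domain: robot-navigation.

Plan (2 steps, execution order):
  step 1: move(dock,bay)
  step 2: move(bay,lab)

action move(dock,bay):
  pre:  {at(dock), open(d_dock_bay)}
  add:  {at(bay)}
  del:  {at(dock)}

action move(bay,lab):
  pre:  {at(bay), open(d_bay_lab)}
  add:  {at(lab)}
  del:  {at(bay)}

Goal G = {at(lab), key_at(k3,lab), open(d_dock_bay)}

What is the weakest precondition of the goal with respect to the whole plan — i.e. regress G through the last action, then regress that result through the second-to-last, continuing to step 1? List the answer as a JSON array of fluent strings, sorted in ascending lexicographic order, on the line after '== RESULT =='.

Regress step by step:
  through step 2 (move(bay,lab)): drop {at(lab)}, keep {key_at(k3,lab), open(d_dock_bay)}, require {at(bay), open(d_bay_lab)}
    → {at(bay), key_at(k3,lab), open(d_bay_lab), open(d_dock_bay)}
  through step 1 (move(dock,bay)): drop {at(bay)}, keep {key_at(k3,lab), open(d_bay_lab), open(d_dock_bay)}, require {at(dock), open(d_dock_bay)}
    → {at(dock), key_at(k3,lab), open(d_bay_lab), open(d_dock_bay)}

== RESULT ==
["at(dock)", "key_at(k3,lab)", "open(d_bay_lab)", "open(d_dock_bay)"]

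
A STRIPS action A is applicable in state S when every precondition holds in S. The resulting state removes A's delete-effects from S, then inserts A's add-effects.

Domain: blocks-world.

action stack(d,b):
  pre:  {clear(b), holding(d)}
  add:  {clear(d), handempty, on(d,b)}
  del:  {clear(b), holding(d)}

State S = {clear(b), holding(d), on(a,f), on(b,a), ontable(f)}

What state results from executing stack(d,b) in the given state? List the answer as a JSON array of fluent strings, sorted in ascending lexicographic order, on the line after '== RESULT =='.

Progress:
  pre ⊆ S: {clear(b), holding(d)} ⊆ S  — applicable
  S \ del = {on(a,f), on(b,a), ontable(f)}
  ∪ add   = {clear(d), handempty, on(a,f), on(b,a), on(d,b), ontable(f)}

== RESULT ==
["clear(d)", "handempty", "on(a,f)", "on(b,a)", "on(d,b)", "ontable(f)"]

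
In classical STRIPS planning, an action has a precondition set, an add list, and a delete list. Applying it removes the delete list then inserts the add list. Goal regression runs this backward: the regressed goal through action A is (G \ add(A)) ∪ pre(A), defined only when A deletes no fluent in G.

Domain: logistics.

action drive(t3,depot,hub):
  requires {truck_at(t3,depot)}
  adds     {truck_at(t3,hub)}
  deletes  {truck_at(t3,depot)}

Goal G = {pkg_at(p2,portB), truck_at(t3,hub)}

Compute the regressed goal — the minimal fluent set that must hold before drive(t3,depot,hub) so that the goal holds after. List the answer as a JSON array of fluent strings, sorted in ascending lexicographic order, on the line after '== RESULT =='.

Compute (G \ add) ∪ pre:
  G ∩ del = {}  (empty — regression defined)
  G \ add = {pkg_at(p2,portB), truck_at(t3,hub)} \ {truck_at(t3,hub)} = {pkg_at(p2,portB)}
  ∪ pre   = {pkg_at(p2,portB)} ∪ {truck_at(t3,depot)}
          = {pkg_at(p2,portB), truck_at(t3,depot)}

== RESULT ==
["pkg_at(p2,portB)", "truck_at(t3,depot)"]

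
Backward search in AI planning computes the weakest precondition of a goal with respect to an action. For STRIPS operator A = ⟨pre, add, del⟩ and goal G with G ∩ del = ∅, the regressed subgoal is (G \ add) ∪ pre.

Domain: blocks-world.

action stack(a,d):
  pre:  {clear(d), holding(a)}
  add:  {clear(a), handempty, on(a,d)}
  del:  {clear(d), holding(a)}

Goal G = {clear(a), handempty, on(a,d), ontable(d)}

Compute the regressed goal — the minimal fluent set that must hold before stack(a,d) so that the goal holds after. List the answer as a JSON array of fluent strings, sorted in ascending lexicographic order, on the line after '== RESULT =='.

Compute (G \ add) ∪ pre:
  G ∩ del = {}  (empty — regression defined)
  G \ add = {clear(a), handempty, on(a,d), ontable(d)} \ {clear(a), handempty, on(a,d)} = {ontable(d)}
  ∪ pre   = {ontable(d)} ∪ {clear(d), holding(a)}
          = {clear(d), holding(a), ontable(d)}

== RESULT ==
["clear(d)", "holding(a)", "ontable(d)"]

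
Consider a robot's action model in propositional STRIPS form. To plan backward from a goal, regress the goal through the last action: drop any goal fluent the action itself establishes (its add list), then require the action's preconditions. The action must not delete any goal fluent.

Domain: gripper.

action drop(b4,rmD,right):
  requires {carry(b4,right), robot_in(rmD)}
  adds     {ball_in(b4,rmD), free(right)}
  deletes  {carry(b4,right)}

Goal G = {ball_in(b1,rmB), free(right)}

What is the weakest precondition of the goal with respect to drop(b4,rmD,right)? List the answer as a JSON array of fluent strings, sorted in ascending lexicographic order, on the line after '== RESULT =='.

Compute (G \ add) ∪ pre:
  G ∩ del = {}  (empty — regression defined)
  G \ add = {ball_in(b1,rmB), free(right)} \ {ball_in(b4,rmD), free(right)} = {ball_in(b1,rmB)}
  ∪ pre   = {ball_in(b1,rmB)} ∪ {carry(b4,right), robot_in(rmD)}
          = {ball_in(b1,rmB), carry(b4,right), robot_in(rmD)}

== RESULT ==
["ball_in(b1,rmB)", "carry(b4,right)", "robot_in(rmD)"]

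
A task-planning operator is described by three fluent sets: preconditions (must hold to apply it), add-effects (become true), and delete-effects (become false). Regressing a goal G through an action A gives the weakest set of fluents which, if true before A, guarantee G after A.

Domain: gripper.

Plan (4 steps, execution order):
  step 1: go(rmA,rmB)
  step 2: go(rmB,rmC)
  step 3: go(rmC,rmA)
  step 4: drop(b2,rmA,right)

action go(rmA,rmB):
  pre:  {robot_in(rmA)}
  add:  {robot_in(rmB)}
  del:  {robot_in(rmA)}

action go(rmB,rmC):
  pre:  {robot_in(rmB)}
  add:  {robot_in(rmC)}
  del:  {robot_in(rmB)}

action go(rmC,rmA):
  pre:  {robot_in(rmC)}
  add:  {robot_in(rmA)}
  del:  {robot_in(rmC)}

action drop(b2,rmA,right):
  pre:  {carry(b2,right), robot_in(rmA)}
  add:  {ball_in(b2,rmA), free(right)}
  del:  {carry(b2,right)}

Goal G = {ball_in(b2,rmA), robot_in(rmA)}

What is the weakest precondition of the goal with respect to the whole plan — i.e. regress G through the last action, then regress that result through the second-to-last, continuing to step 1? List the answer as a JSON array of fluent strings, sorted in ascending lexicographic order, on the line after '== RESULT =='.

Work backward from the goal:
  through step 4 (drop(b2,rmA,right)): drop {ball_in(b2,rmA)}, keep {robot_in(rmA)}, require {carry(b2,right), robot_in(rmA)}
    → {carry(b2,right), robot_in(rmA)}
  through step 3 (go(rmC,rmA)): drop {robot_in(rmA)}, keep {carry(b2,right)}, require {robot_in(rmC)}
    → {carry(b2,right), robot_in(rmC)}
  through step 2 (go(rmB,rmC)): drop {robot_in(rmC)}, keep {carry(b2,right)}, require {robot_in(rmB)}
    → {carry(b2,right), robot_in(rmB)}
  through step 1 (go(rmA,rmB)): drop {robot_in(rmB)}, keep {carry(b2,right)}, require {robot_in(rmA)}
    → {carry(b2,right), robot_in(rmA)}

== RESULT ==
["carry(b2,right)", "robot_in(rmA)"]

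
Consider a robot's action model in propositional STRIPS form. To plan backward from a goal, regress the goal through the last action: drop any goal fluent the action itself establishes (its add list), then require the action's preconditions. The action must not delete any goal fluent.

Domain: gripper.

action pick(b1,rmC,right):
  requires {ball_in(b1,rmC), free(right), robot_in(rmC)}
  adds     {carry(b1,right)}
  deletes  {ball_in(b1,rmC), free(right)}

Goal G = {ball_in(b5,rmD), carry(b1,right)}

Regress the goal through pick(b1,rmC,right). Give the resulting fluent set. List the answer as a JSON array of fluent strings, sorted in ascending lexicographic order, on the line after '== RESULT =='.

Compute (G \ add) ∪ pre:
  G ∩ del = {}  (empty — regression defined)
  G \ add = {ball_in(b5,rmD), carry(b1,right)} \ {carry(b1,right)} = {ball_in(b5,rmD)}
  ∪ pre   = {ball_in(b5,rmD)} ∪ {ball_in(b1,rmC), free(right), robot_in(rmC)}
          = {ball_in(b1,rmC), ball_in(b5,rmD), free(right), robot_in(rmC)}

== RESULT ==
["ball_in(b1,rmC)", "ball_in(b5,rmD)", "free(right)", "robot_in(rmC)"]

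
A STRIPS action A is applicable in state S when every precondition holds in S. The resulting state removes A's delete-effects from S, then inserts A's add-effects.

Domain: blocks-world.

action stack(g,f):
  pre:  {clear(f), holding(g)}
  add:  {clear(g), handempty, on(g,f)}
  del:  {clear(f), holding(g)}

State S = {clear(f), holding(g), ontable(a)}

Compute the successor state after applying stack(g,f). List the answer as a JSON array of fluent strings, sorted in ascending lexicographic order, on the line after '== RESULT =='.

Compute (S \ del) ∪ add:
  pre ⊆ S: {clear(f), holding(g)} ⊆ S  — applicable
  S \ del = {ontable(a)}
  ∪ add   = {clear(g), handempty, on(g,f), ontable(a)}

== RESULT ==
["clear(g)", "handempty", "on(g,f)", "ontable(a)"]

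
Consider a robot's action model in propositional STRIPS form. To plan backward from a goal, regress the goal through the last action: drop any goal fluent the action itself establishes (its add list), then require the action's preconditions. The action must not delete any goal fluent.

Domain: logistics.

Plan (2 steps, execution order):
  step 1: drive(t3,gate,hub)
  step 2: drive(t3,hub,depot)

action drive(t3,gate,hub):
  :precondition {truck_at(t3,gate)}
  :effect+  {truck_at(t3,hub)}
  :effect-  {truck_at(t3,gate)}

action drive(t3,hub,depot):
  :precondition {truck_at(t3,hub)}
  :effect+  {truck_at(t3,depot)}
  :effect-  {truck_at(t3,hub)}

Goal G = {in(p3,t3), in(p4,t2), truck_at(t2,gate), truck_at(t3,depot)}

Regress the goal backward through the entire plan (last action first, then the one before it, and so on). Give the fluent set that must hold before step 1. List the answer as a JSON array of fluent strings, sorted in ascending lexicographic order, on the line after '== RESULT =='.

Regress step by step:
  through step 2 (drive(t3,hub,depot)): drop {truck_at(t3,depot)}, keep {in(p3,t3), in(p4,t2), truck_at(t2,gate)}, require {truck_at(t3,hub)}
    → {in(p3,t3), in(p4,t2), truck_at(t2,gate), truck_at(t3,hub)}
  through step 1 (drive(t3,gate,hub)): drop {truck_at(t3,hub)}, keep {in(p3,t3), in(p4,t2), truck_at(t2,gate)}, require {truck_at(t3,gate)}
    → {in(p3,t3), in(p4,t2), truck_at(t2,gate), truck_at(t3,gate)}

== RESULT ==
["in(p3,t3)", "in(p4,t2)", "truck_at(t2,gate)", "truck_at(t3,gate)"]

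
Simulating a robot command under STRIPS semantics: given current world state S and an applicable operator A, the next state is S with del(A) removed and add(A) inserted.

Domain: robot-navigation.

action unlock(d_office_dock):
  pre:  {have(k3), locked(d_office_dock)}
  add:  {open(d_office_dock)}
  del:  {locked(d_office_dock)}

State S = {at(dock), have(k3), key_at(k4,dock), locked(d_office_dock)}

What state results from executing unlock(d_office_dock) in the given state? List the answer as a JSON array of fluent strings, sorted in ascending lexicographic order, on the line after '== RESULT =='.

Compute (S \ del) ∪ add:
  pre ⊆ S: {have(k3), locked(d_office_dock)} ⊆ S  — applicable
  S \ del = {at(dock), have(k3), key_at(k4,dock)}
  ∪ add   = {at(dock), have(k3), key_at(k4,dock), open(d_office_dock)}

== RESULT ==
["at(dock)", "have(k3)", "key_at(k4,dock)", "open(d_office_dock)"]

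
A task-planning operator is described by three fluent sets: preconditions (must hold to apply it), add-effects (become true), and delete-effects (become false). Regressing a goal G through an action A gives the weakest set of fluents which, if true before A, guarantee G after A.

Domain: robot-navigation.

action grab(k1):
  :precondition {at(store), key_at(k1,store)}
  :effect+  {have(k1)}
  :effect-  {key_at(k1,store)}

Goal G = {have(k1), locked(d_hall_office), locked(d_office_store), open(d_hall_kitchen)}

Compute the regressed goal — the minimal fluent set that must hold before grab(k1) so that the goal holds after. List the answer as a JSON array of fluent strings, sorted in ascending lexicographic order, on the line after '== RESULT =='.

Compute (G \ add) ∪ pre:
  G ∩ del = {}  (empty — regression defined)
  G \ add = {have(k1), locked(d_hall_office), locked(d_office_store), open(d_hall_kitchen)} \ {have(k1)} = {locked(d_hall_office), locked(d_office_store), open(d_hall_kitchen)}
  ∪ pre   = {locked(d_hall_office), locked(d_office_store), open(d_hall_kitchen)} ∪ {at(store), key_at(k1,store)}
          = {at(store), key_at(k1,store), locked(d_hall_office), locked(d_office_store), open(d_hall_kitchen)}

== RESULT ==
["at(store)", "key_at(k1,store)", "locked(d_hall_office)", "locked(d_office_store)", "open(d_hall_kitchen)"]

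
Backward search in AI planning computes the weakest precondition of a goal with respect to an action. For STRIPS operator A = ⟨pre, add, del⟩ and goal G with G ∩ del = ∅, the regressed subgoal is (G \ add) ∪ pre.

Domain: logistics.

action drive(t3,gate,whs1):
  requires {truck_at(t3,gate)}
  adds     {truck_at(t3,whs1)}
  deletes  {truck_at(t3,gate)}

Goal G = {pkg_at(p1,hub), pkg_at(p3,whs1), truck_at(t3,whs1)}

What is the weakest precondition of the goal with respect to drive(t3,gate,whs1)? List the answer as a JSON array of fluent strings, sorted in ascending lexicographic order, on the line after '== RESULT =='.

Regress:
  G ∩ del = {}  (empty — regression defined)
  G \ add = {pkg_at(p1,hub), pkg_at(p3,whs1), truck_at(t3,whs1)} \ {truck_at(t3,whs1)} = {pkg_at(p1,hub), pkg_at(p3,whs1)}
  ∪ pre   = {pkg_at(p1,hub), pkg_at(p3,whs1)} ∪ {truck_at(t3,gate)}
          = {pkg_at(p1,hub), pkg_at(p3,whs1), truck_at(t3,gate)}

== RESULT ==
["pkg_at(p1,hub)", "pkg_at(p3,whs1)", "truck_at(t3,gate)"]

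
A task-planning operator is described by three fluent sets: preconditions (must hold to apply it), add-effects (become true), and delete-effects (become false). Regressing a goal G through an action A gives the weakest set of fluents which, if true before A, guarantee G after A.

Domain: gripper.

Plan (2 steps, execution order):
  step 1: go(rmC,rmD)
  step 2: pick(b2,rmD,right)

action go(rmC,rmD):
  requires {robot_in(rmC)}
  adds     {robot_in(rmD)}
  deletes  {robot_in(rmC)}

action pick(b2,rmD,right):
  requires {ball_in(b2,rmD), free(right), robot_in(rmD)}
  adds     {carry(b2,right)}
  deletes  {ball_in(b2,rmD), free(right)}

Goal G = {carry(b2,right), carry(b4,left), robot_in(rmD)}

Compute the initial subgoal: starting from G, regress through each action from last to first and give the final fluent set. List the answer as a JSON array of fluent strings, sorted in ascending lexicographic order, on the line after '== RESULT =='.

Work backward from the goal:
  through step 2 (pick(b2,rmD,right)): drop {carry(b2,right)}, keep {carry(b4,left), robot_in(rmD)}, require {ball_in(b2,rmD), free(right), robot_in(rmD)}
    → {ball_in(b2,rmD), carry(b4,left), free(right), robot_in(rmD)}
  through step 1 (go(rmC,rmD)): drop {robot_in(rmD)}, keep {ball_in(b2,rmD), carry(b4,left), free(right)}, require {robot_in(rmC)}
    → {ball_in(b2,rmD), carry(b4,left), free(right), robot_in(rmC)}

== RESULT ==
["ball_in(b2,rmD)", "carry(b4,left)", "free(right)", "robot_in(rmC)"]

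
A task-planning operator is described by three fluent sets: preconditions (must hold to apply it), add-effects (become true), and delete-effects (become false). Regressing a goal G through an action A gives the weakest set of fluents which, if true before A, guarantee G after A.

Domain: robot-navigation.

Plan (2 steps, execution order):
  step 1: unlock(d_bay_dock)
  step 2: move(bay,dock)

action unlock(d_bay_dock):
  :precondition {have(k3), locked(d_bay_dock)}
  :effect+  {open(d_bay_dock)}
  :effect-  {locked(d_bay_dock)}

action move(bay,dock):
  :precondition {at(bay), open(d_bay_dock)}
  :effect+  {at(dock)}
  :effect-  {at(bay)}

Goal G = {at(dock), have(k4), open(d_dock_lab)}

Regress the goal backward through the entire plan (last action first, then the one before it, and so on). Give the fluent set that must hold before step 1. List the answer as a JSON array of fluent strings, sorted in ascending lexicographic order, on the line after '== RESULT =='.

Work backward from the goal:
  through step 2 (move(bay,dock)): drop {at(dock)}, keep {have(k4), open(d_dock_lab)}, require {at(bay), open(d_bay_dock)}
    → {at(bay), have(k4), open(d_bay_dock), open(d_dock_lab)}
  through step 1 (unlock(d_bay_dock)): drop {open(d_bay_dock)}, keep {at(bay), have(k4), open(d_dock_lab)}, require {have(k3), locked(d_bay_dock)}
    → {at(bay), have(k3), have(k4), locked(d_bay_dock), open(d_dock_lab)}

== RESULT ==
["at(bay)", "have(k3)", "have(k4)", "locked(d_bay_dock)", "open(d_dock_lab)"]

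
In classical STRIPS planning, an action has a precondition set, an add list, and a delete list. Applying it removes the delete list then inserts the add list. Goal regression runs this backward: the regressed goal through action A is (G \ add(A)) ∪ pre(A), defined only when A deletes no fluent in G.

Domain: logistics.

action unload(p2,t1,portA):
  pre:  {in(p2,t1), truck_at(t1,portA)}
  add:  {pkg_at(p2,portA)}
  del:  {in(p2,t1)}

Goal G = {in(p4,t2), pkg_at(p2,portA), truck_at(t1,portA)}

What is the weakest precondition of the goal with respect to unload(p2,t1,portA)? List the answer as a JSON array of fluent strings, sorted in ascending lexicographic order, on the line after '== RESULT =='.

Regress:
  G ∩ del = {}  (empty — regression defined)
  G \ add = {in(p4,t2), pkg_at(p2,portA), truck_at(t1,portA)} \ {pkg_at(p2,portA)} = {in(p4,t2), truck_at(t1,portA)}
  ∪ pre   = {in(p4,t2), truck_at(t1,portA)} ∪ {in(p2,t1), truck_at(t1,portA)}
          = {in(p2,t1), in(p4,t2), truck_at(t1,portA)}

== RESULT ==
["in(p2,t1)", "in(p4,t2)", "truck_at(t1,portA)"]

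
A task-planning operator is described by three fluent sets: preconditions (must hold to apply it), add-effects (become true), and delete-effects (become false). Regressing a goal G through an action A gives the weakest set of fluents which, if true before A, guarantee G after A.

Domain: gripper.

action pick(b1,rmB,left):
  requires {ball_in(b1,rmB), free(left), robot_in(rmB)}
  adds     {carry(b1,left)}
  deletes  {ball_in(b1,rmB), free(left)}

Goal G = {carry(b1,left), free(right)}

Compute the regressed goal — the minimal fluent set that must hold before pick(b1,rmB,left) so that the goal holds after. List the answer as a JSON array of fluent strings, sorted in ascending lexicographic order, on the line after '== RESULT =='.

Regress:
  G ∩ del = {}  (empty — regression defined)
  G \ add = {carry(b1,left), free(right)} \ {carry(b1,left)} = {free(right)}
  ∪ pre   = {free(right)} ∪ {ball_in(b1,rmB), free(left), robot_in(rmB)}
          = {ball_in(b1,rmB), free(left), free(right), robot_in(rmB)}

== RESULT ==
["ball_in(b1,rmB)", "free(left)", "free(right)", "robot_in(rmB)"]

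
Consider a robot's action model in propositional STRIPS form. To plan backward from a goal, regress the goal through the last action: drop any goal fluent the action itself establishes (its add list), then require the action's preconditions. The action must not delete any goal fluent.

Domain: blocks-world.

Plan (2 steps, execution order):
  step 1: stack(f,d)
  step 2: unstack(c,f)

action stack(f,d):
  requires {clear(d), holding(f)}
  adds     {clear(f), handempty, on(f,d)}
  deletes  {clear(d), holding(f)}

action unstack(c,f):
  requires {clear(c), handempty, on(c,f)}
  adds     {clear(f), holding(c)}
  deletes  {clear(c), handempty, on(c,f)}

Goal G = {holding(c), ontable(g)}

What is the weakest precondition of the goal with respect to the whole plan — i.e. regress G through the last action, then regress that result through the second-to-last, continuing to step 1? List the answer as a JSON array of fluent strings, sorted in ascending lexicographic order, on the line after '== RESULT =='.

Regress step by step:
  through step 2 (unstack(c,f)): drop {holding(c)}, keep {ontable(g)}, require {clear(c), handempty, on(c,f)}
    → {clear(c), handempty, on(c,f), ontable(g)}
  through step 1 (stack(f,d)): drop {handempty}, keep {clear(c), on(c,f), ontable(g)}, require {clear(d), holding(f)}
    → {clear(c), clear(d), holding(f), on(c,f), ontable(g)}

== RESULT ==
["clear(c)", "clear(d)", "holding(f)", "on(c,f)", "ontable(g)"]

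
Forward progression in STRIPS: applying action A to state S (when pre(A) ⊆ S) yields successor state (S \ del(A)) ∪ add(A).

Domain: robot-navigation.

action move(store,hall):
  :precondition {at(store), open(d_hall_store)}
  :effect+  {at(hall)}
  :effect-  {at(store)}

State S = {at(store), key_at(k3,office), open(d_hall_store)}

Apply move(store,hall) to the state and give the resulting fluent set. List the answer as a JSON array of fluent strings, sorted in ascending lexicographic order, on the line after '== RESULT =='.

Progress:
  pre ⊆ S: {at(store), open(d_hall_store)} ⊆ S  — applicable
  S \ del = {key_at(k3,office), open(d_hall_store)}
  ∪ add   = {at(hall), key_at(k3,office), open(d_hall_store)}

== RESULT ==
["at(hall)", "key_at(k3,office)", "open(d_hall_store)"]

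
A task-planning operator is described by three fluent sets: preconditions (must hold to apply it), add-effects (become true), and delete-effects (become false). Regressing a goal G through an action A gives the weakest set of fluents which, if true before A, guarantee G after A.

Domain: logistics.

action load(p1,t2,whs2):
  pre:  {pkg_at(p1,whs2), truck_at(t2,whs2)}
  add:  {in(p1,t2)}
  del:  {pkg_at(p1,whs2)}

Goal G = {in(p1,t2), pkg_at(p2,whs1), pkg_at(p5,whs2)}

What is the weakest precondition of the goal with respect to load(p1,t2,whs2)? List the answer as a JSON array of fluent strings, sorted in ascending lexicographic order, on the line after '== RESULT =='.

Regress:
  G ∩ del = {}  (empty — regression defined)
  G \ add = {in(p1,t2), pkg_at(p2,whs1), pkg_at(p5,whs2)} \ {in(p1,t2)} = {pkg_at(p2,whs1), pkg_at(p5,whs2)}
  ∪ pre   = {pkg_at(p2,whs1), pkg_at(p5,whs2)} ∪ {pkg_at(p1,whs2), truck_at(t2,whs2)}
          = {pkg_at(p1,whs2), pkg_at(p2,whs1), pkg_at(p5,whs2), truck_at(t2,whs2)}

== RESULT ==
["pkg_at(p1,whs2)", "pkg_at(p2,whs1)", "pkg_at(p5,whs2)", "truck_at(t2,whs2)"]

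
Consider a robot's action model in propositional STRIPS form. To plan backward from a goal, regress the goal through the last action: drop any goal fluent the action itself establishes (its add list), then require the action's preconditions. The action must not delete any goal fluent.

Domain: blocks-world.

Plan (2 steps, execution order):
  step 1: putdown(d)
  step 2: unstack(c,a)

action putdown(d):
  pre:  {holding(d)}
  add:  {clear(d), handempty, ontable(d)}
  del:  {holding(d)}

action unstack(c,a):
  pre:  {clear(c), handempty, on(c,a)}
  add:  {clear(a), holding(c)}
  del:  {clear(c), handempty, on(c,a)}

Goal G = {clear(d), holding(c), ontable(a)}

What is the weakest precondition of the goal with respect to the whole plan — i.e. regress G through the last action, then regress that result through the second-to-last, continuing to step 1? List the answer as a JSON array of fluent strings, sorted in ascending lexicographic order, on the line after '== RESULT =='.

Regress step by step:
  through step 2 (unstack(c,a)): drop {holding(c)}, keep {clear(d), ontable(a)}, require {clear(c), handempty, on(c,a)}
    → {clear(c), clear(d), handempty, on(c,a), ontable(a)}
  through step 1 (putdown(d)): drop {clear(d), handempty}, keep {clear(c), on(c,a), ontable(a)}, require {holding(d)}
    → {clear(c), holding(d), on(c,a), ontable(a)}

== RESULT ==
["clear(c)", "holding(d)", "on(c,a)", "ontable(a)"]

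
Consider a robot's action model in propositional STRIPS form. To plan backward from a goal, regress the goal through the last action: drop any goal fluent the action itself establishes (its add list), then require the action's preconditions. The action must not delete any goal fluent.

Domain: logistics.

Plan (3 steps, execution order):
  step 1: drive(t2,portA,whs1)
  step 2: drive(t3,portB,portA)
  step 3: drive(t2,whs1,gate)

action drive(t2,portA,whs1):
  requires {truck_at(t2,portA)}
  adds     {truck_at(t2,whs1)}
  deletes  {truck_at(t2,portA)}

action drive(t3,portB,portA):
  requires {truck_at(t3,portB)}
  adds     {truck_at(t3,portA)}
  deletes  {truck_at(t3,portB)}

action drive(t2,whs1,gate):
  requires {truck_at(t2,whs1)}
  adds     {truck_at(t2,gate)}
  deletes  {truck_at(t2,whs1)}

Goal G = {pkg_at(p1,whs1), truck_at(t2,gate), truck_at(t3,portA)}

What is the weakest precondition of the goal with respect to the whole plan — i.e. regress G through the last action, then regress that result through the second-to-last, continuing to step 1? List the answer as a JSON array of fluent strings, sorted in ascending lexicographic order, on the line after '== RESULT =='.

Regress step by step:
  through step 3 (drive(t2,whs1,gate)): drop {truck_at(t2,gate)}, keep {pkg_at(p1,whs1), truck_at(t3,portA)}, require {truck_at(t2,whs1)}
    → {pkg_at(p1,whs1), truck_at(t2,whs1), truck_at(t3,portA)}
  through step 2 (drive(t3,portB,portA)): drop {truck_at(t3,portA)}, keep {pkg_at(p1,whs1), truck_at(t2,whs1)}, require {truck_at(t3,portB)}
    → {pkg_at(p1,whs1), truck_at(t2,whs1), truck_at(t3,portB)}
  through step 1 (drive(t2,portA,whs1)): drop {truck_at(t2,whs1)}, keep {pkg_at(p1,whs1), truck_at(t3,portB)}, require {truck_at(t2,portA)}
    → {pkg_at(p1,whs1), truck_at(t2,portA), truck_at(t3,portB)}

== RESULT ==
["pkg_at(p1,whs1)", "truck_at(t2,portA)", "truck_at(t3,portB)"]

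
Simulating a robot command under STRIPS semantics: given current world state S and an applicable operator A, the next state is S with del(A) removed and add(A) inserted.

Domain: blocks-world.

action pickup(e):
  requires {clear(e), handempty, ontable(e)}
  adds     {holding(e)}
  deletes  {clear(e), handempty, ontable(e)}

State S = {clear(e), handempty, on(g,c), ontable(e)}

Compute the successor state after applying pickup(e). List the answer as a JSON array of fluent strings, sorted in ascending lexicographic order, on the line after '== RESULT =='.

Progress:
  pre ⊆ S: {clear(e), handempty, ontable(e)} ⊆ S  — applicable
  S \ del = {on(g,c)}
  ∪ add   = {holding(e), on(g,c)}

== RESULT ==
["holding(e)", "on(g,c)"]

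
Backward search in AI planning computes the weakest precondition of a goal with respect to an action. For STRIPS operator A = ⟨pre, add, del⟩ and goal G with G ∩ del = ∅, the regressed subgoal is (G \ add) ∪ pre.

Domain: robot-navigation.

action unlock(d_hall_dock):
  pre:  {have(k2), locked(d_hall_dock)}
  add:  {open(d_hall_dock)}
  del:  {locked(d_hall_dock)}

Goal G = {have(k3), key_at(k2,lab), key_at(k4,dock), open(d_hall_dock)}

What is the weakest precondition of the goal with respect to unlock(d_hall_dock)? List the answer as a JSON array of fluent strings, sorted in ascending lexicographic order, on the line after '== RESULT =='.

Compute (G \ add) ∪ pre:
  G ∩ del = {}  (empty — regression defined)
  G \ add = {have(k3), key_at(k2,lab), key_at(k4,dock), open(d_hall_dock)} \ {open(d_hall_dock)} = {have(k3), key_at(k2,lab), key_at(k4,dock)}
  ∪ pre   = {have(k3), key_at(k2,lab), key_at(k4,dock)} ∪ {have(k2), locked(d_hall_dock)}
          = {have(k2), have(k3), key_at(k2,lab), key_at(k4,dock), locked(d_hall_dock)}

== RESULT ==
["have(k2)", "have(k3)", "key_at(k2,lab)", "key_at(k4,dock)", "locked(d_hall_dock)"]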